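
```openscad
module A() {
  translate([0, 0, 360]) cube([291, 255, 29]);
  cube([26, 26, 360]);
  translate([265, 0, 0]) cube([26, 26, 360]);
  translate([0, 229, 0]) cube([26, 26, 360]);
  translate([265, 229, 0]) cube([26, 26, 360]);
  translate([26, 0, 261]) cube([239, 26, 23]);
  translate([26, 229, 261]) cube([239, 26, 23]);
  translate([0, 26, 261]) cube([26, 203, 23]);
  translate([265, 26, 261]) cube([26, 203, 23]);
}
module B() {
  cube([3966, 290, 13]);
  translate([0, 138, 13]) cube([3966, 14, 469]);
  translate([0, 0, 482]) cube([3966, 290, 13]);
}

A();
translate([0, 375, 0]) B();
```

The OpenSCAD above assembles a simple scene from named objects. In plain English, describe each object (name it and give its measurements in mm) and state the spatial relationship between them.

A is a four-legged stool. The seat is a 291×255×29 mm slab whose top surface is at z = 389 mm; four square legs, each 26×26 mm in cross-section, run from the floor (z = 0) to the underside of the seat, each flush with a corner of the seat. Four stretchers, 26 mm wide and 23 mm tall, connect adjacent legs with their undersides at z = 261 mm, each running between the inner faces of the legs it joins and aligned with the legs' outer faces on the other axis.

B is an I-beam lying along x, 3966 mm long. Overall section height 495 mm. Two flanges 290 mm wide (y) and 13 mm thick, one on the floor and one at the top; a web 14 mm thick runs between them, centred on the flange width.

The I-beam is on the floor beside the stool on its +y side.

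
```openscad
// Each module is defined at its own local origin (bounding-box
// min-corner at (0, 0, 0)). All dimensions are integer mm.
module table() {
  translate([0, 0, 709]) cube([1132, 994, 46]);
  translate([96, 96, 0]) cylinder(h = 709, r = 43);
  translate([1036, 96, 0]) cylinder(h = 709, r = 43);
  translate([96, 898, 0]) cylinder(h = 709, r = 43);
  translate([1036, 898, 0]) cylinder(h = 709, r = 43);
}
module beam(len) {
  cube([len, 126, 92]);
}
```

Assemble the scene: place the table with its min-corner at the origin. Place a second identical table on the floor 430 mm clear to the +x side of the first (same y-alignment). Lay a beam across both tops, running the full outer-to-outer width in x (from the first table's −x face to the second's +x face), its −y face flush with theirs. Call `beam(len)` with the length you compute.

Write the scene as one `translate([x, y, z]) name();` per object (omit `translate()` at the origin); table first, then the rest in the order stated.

table();
translate([1562, 0, 0]) table();
translate([0, 0, 755]) beam(2694);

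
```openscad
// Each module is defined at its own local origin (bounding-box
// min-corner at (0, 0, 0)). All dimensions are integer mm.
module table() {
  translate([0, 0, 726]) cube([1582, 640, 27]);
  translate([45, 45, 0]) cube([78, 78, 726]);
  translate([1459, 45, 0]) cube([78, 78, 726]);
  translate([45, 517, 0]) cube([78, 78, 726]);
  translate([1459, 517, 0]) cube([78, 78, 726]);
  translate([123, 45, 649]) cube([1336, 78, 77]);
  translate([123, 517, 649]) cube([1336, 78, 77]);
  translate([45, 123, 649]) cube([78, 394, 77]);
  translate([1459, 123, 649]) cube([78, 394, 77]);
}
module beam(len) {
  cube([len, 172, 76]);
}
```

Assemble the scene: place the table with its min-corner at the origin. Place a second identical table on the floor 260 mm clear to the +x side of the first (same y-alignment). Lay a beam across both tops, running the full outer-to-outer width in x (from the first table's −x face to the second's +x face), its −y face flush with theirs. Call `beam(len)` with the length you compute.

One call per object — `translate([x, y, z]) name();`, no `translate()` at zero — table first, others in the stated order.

table();
translate([1842, 0, 0]) table();
translate([0, 0, 753]) beam(3424);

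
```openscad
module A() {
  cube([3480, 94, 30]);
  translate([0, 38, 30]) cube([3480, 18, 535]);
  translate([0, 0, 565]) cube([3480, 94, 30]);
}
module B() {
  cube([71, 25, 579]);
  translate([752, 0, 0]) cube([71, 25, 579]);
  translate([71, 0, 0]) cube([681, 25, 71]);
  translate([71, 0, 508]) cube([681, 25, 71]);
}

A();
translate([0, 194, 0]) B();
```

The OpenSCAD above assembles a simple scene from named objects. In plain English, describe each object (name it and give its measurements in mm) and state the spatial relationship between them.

A is an I-beam lying along x, 3480 mm long. Overall section height 595 mm. Two flanges 94 mm wide (y) and 30 mm thick, one on the floor and one at the top; a web 18 mm thick runs between them, centred on the flange width.

B is a picture frame with a 681×437 mm rectangular opening (x by z) and a uniform 71 mm border on every side. Frame depth is 25 mm along y. It is built from two vertical stiles running the full outside height and two horizontal rails spanning the gap between the stiles.

The picture frame is on the floor beside the I-beam on its +y side.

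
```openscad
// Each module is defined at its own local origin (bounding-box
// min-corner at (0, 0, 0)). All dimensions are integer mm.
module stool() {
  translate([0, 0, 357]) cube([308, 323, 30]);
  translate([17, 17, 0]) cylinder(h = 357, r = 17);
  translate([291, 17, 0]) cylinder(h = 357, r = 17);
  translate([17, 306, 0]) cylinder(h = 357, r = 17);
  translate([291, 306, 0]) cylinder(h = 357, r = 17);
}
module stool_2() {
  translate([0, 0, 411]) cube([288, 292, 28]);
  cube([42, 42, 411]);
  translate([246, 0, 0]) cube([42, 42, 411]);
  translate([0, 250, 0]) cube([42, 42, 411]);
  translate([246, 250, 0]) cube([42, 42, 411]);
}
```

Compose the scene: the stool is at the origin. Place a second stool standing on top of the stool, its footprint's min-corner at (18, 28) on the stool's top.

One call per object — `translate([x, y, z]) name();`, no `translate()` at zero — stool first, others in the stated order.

stool();
translate([18, 28, 387]) stool_2();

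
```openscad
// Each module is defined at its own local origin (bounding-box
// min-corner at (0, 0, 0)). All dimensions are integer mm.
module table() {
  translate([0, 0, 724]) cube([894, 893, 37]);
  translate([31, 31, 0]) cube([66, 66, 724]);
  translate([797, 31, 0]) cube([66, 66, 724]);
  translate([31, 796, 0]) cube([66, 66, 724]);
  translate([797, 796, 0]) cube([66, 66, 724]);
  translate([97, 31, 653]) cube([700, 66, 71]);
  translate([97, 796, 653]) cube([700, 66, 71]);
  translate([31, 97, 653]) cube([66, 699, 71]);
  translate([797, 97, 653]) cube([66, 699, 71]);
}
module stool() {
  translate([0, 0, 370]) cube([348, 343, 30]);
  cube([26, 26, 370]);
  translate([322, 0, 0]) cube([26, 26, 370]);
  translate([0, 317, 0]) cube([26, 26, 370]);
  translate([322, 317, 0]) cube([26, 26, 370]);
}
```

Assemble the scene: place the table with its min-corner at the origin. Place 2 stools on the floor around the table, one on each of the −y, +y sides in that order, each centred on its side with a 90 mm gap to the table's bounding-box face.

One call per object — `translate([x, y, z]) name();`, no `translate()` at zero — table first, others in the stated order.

table();
translate([273, -433, 0]) stool();
translate([273, 983, 0]) stool();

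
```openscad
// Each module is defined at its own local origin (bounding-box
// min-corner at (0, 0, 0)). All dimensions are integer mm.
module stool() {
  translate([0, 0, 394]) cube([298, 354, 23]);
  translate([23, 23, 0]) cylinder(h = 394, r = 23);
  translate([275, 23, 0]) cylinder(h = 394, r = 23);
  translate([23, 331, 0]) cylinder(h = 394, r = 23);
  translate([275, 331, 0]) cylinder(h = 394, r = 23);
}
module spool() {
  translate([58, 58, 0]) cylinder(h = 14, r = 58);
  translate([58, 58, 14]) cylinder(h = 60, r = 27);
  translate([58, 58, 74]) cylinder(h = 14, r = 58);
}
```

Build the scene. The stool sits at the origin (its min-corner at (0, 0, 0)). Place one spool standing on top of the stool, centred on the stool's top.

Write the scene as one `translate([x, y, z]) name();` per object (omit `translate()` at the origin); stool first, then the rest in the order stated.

stool();
translate([91, 119, 417]) spool();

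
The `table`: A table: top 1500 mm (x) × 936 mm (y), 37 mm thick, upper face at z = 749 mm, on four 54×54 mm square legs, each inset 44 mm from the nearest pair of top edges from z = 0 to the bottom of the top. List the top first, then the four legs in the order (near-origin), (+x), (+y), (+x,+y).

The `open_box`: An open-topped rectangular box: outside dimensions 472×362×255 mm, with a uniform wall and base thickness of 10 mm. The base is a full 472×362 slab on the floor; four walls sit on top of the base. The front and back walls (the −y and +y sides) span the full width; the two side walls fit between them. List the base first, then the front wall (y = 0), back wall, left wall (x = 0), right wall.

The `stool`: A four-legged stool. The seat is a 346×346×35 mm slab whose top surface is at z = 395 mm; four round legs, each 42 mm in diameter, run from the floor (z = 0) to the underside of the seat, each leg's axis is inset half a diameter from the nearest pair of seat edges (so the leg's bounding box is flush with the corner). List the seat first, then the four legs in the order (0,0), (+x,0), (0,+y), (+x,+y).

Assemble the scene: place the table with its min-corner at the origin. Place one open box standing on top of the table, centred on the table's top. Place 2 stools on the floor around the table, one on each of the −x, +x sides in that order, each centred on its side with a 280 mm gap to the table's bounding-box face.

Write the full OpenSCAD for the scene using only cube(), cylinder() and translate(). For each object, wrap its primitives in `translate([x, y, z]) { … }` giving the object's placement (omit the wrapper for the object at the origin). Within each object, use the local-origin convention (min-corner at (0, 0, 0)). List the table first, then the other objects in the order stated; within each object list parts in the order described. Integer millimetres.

translate([0, 0, 712]) cube([1500, 936, 37]);
translate([44, 44, 0]) cube([54, 54, 712]);
translate([1402, 44, 0]) cube([54, 54, 712]);
translate([44, 838, 0]) cube([54, 54, 712]);
translate([1402, 838, 0]) cube([54, 54, 712]);
translate([514, 287, 749]) {
  cube([472, 362, 10]);
  translate([0, 0, 10]) cube([472, 10, 245]);
  translate([0, 352, 10]) cube([472, 10, 245]);
  translate([0, 10, 10]) cube([10, 342, 245]);
  translate([462, 10, 10]) cube([10, 342, 245]);
}
translate([-626, 295, 0]) {
  translate([0, 0, 360]) cube([346, 346, 35]);
  translate([21, 21, 0]) cylinder(h = 360, r = 21);
  translate([325, 21, 0]) cylinder(h = 360, r = 21);
  translate([21, 325, 0]) cylinder(h = 360, r = 21);
  translate([325, 325, 0]) cylinder(h = 360, r = 21);
}
translate([1780, 295, 0]) {
  translate([0, 0, 360]) cube([346, 346, 35]);
  translate([21, 21, 0]) cylinder(h = 360, r = 21);
  translate([325, 21, 0]) cylinder(h = 360, r = 21);
  translate([21, 325, 0]) cylinder(h = 360, r = 21);
  translate([325, 325, 0]) cylinder(h = 360, r = 21);
}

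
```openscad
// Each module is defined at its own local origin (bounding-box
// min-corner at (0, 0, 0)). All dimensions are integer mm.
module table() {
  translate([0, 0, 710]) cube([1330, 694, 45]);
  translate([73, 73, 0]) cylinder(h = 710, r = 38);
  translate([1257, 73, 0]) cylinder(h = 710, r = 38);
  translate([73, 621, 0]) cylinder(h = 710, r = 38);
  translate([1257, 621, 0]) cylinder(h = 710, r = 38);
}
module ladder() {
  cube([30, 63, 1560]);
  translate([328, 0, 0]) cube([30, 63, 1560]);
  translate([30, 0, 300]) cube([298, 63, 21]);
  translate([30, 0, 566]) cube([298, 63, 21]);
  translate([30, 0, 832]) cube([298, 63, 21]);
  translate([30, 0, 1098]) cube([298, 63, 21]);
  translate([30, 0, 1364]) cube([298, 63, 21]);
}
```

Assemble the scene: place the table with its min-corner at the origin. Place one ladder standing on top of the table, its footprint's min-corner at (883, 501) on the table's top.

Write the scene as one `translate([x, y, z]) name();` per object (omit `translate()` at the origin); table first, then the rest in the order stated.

table();
translate([883, 501, 755]) ladder();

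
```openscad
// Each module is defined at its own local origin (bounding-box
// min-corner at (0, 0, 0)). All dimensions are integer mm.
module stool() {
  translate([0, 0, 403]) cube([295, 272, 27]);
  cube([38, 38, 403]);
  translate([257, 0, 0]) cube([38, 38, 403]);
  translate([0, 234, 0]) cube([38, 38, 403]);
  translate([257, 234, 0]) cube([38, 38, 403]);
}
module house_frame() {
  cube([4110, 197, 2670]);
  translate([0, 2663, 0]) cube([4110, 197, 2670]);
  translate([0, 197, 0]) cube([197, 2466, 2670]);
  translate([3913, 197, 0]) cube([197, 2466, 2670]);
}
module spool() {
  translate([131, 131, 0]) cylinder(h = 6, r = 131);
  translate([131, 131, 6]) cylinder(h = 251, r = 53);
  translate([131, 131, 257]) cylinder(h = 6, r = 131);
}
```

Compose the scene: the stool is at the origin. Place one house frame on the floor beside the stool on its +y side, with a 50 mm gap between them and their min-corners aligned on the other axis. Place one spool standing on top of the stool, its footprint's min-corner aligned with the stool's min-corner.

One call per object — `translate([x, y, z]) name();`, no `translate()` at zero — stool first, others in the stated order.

stool();
translate([0, 322, 0]) house_frame();
translate([0, 0, 430]) spool();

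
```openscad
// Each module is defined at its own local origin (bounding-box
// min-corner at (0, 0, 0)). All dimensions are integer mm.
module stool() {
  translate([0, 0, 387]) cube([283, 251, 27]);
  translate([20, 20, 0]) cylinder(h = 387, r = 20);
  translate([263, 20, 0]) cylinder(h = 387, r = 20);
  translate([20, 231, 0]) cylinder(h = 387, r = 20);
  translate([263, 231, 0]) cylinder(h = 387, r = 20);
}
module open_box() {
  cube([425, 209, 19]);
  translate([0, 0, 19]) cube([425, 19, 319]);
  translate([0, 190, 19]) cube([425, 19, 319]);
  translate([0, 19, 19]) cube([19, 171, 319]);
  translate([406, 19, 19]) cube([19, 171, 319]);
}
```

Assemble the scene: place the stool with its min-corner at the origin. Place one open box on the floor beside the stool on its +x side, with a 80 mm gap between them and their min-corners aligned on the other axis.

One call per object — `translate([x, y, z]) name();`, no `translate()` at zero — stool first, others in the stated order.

stool();
translate([363, 0, 0]) open_box();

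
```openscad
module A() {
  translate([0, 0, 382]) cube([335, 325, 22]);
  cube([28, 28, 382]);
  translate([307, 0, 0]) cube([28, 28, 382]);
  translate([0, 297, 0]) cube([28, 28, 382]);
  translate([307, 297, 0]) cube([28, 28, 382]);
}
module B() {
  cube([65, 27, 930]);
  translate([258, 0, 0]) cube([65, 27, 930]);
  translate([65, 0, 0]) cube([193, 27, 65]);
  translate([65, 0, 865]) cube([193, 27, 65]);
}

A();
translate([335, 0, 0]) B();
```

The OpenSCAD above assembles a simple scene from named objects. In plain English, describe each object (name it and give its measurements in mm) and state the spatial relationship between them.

A is a four-legged stool. The seat is 335×325 mm, 22 mm thick, top at z = 404 mm. It stands on four square legs, each 28×28 mm in cross-section, from z = 0 to the seat underside, each flush with a corner of the seat.

B is a rectangular picture frame lying in the x–z plane (depth along y). The opening is 193 mm wide (x) by 800 mm tall (z), surrounded by a border 65 mm wide on all four sides. The frame is 27 mm deep and is made of two full-height vertical stiles with two horizontal rails fitted between them.

The picture frame is against the stool's +x side, with their −y faces flush.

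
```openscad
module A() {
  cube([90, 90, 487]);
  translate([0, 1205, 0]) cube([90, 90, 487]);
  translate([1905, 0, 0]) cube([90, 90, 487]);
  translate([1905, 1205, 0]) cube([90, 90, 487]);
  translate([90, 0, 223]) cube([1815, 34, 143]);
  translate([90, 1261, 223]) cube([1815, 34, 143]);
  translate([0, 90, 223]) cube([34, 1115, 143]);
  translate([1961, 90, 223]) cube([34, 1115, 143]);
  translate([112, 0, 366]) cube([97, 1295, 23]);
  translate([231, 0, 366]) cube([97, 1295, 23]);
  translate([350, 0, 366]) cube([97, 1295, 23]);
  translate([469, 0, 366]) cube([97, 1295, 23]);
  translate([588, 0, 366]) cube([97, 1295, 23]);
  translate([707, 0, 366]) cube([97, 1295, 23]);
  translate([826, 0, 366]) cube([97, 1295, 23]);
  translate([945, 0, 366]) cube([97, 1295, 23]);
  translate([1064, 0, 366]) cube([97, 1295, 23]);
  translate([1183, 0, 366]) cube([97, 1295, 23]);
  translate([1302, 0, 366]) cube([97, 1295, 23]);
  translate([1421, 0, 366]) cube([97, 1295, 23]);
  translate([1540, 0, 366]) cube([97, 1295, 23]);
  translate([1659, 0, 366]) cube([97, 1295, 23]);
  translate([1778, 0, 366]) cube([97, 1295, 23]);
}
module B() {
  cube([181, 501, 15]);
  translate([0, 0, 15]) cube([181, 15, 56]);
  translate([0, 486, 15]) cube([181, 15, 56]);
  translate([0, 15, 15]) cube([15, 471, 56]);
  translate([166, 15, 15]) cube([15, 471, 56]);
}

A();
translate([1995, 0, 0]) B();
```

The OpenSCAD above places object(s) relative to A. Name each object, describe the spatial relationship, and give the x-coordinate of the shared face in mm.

The bed frame's +x face and the open box's −x face are both at x = 1995 mm.

A is a bed frame. B is an open box. The open box is against the bed frame's +x side, with their −y faces flush. The x-coordinate of the shared face is 1995 mm.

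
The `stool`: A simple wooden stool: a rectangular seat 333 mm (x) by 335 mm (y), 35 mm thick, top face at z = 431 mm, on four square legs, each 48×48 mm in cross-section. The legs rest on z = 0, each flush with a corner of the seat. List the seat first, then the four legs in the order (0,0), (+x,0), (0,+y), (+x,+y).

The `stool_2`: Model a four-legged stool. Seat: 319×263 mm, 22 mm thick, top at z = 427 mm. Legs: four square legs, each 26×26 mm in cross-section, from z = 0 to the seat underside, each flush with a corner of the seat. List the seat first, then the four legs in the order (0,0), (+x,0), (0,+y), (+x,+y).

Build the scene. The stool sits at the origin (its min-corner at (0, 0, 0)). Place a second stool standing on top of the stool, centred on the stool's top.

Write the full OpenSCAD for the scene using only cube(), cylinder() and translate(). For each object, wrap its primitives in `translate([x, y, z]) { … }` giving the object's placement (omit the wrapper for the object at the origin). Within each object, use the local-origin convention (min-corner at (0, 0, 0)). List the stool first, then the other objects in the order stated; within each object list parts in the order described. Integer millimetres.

translate([0, 0, 396]) cube([333, 335, 35]);
cube([48, 48, 396]);
translate([285, 0, 0]) cube([48, 48, 396]);
translate([0, 287, 0]) cube([48, 48, 396]);
translate([285, 287, 0]) cube([48, 48, 396]);
translate([7, 36, 431]) {
  translate([0, 0, 405]) cube([319, 263, 22]);
  cube([26, 26, 405]);
  translate([293, 0, 0]) cube([26, 26, 405]);
  translate([0, 237, 0]) cube([26, 26, 405]);
  translate([293, 237, 0]) cube([26, 26, 405]);
}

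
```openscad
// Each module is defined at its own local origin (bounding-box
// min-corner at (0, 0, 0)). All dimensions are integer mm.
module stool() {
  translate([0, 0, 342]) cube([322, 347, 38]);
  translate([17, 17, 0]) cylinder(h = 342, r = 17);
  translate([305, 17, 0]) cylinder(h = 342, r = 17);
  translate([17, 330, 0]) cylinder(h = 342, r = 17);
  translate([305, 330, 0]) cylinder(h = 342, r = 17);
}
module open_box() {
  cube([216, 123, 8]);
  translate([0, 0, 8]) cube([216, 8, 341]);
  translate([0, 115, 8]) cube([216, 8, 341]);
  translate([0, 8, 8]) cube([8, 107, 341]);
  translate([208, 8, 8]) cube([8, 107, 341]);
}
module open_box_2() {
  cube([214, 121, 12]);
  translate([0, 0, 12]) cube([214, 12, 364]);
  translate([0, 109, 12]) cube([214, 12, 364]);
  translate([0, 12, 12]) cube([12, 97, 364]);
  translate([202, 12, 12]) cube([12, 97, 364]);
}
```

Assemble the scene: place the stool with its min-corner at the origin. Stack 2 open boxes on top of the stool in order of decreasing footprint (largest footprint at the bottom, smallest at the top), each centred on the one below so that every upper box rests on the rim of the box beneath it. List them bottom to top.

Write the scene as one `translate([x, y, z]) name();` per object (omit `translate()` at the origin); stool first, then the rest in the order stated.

stool();
translate([53, 112, 380]) open_box();
translate([54, 113, 729]) open_box_2();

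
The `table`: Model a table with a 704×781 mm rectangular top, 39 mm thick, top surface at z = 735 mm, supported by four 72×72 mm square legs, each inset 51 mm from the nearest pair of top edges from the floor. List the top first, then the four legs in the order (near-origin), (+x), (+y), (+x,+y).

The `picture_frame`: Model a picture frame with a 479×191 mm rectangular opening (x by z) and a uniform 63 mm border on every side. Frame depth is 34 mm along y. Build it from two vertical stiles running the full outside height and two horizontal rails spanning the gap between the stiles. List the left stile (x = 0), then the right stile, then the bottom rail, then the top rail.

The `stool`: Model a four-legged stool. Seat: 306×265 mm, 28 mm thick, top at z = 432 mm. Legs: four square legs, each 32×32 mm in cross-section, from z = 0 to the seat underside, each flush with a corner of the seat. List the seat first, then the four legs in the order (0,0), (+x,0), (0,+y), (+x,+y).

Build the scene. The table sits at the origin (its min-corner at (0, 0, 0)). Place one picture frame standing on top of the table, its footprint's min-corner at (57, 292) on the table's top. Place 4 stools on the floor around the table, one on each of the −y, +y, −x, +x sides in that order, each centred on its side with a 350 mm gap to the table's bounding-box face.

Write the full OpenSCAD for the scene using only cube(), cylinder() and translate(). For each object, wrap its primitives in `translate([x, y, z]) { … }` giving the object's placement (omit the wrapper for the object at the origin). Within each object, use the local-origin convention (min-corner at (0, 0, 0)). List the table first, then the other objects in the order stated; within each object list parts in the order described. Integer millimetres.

translate([0, 0, 696]) cube([704, 781, 39]);
translate([51, 51, 0]) cube([72, 72, 696]);
translate([581, 51, 0]) cube([72, 72, 696]);
translate([51, 658, 0]) cube([72, 72, 696]);
translate([581, 658, 0]) cube([72, 72, 696]);
translate([57, 292, 735]) {
  cube([63, 34, 317]);
  translate([542, 0, 0]) cube([63, 34, 317]);
  translate([63, 0, 0]) cube([479, 34, 63]);
  translate([63, 0, 254]) cube([479, 34, 63]);
}
translate([199, -615, 0]) {
  translate([0, 0, 404]) cube([306, 265, 28]);
  cube([32, 32, 404]);
  translate([274, 0, 0]) cube([32, 32, 404]);
  translate([0, 233, 0]) cube([32, 32, 404]);
  translate([274, 233, 0]) cube([32, 32, 404]);
}
translate([199, 1131, 0]) {
  translate([0, 0, 404]) cube([306, 265, 28]);
  cube([32, 32, 404]);
  translate([274, 0, 0]) cube([32, 32, 404]);
  translate([0, 233, 0]) cube([32, 32, 404]);
  translate([274, 233, 0]) cube([32, 32, 404]);
}
translate([-656, 258, 0]) {
  translate([0, 0, 404]) cube([306, 265, 28]);
  cube([32, 32, 404]);
  translate([274, 0, 0]) cube([32, 32, 404]);
  translate([0, 233, 0]) cube([32, 32, 404]);
  translate([274, 233, 0]) cube([32, 32, 404]);
}
translate([1054, 258, 0]) {
  translate([0, 0, 404]) cube([306, 265, 28]);
  cube([32, 32, 404]);
  translate([274, 0, 0]) cube([32, 32, 404]);
  translate([0, 233, 0]) cube([32, 32, 404]);
  translate([274, 233, 0]) cube([32, 32, 404]);
}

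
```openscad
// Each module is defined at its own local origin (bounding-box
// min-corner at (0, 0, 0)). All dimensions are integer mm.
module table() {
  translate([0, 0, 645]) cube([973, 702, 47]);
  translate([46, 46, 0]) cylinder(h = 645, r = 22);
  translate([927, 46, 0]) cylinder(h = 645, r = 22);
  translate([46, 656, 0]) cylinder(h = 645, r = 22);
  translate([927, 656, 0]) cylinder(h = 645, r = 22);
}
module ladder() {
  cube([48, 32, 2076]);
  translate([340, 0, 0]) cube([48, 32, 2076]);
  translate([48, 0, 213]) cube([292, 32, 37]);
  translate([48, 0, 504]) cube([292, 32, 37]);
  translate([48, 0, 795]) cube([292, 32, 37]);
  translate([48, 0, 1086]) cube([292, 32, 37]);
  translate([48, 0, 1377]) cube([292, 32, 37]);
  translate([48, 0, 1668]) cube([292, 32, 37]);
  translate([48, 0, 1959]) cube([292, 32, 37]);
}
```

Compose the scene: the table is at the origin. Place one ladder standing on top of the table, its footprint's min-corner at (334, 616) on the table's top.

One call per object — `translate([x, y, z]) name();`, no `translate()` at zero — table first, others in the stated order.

table();
translate([334, 616, 692]) ladder();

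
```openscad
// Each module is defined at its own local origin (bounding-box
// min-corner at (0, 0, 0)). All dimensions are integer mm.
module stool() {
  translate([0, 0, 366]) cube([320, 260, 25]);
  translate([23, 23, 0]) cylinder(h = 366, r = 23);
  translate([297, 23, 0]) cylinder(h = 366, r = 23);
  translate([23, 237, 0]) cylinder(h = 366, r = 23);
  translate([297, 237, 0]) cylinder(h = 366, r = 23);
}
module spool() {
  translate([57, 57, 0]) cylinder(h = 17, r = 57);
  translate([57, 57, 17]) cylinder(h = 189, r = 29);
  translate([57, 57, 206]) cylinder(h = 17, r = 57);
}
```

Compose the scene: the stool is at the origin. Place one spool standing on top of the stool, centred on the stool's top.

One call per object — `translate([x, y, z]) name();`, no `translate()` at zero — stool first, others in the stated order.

stool();
translate([103, 73, 391]) spool();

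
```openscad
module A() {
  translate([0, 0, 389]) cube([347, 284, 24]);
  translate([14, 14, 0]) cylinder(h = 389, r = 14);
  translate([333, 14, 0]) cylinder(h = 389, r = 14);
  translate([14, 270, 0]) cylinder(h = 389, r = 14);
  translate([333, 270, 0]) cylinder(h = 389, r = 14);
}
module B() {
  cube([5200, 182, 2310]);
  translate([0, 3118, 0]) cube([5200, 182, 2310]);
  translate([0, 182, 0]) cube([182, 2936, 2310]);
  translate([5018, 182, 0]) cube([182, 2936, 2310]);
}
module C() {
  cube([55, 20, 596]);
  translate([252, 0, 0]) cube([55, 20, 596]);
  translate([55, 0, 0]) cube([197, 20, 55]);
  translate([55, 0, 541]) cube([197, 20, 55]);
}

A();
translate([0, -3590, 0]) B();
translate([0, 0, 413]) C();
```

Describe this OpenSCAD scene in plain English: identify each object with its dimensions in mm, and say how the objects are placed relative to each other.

A is a simple wooden stool: a rectangular seat 347 mm (x) by 284 mm (y), 24 mm thick, top face at z = 413 mm, on four round legs, each 28 mm in diameter. The legs rest on z = 0, each leg's axis is inset half a diameter from the nearest pair of seat edges (so the leg's bounding box is flush with the corner).

B is the wall frame of a small rectangular building: four walls, each 2310 mm tall and 182 mm thick, enclosing a footprint 5200 mm (x) by 3300 mm (y) outside-to-outside, with no floor or roof. The front and back walls (the −y and +y sides) span the full width; the two side walls fit between them.

C is a picture frame with a 197×486 mm rectangular opening (x by z) and a uniform 55 mm border on every side. Frame depth is 20 mm along y. It is built from two vertical stiles running the full outside height and two horizontal rails spanning the gap between the stiles.

The house frame is on the floor beside the stool on its −y side. The picture frame is on top of the stool.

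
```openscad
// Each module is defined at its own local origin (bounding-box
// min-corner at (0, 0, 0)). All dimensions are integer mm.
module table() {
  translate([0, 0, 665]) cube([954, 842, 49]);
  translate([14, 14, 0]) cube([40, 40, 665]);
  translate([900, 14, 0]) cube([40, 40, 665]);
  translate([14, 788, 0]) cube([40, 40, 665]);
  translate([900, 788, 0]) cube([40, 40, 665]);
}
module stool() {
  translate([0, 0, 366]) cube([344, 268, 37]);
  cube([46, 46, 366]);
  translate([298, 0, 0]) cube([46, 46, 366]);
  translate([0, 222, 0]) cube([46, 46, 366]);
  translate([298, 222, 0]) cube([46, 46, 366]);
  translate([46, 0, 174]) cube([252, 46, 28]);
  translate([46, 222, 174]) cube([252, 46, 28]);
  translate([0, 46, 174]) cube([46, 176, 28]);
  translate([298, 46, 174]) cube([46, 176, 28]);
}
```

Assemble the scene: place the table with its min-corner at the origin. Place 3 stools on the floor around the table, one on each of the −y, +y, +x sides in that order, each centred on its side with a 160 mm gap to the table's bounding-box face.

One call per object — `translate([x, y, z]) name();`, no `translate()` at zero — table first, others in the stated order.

table();
translate([305, -428, 0]) stool();
translate([305, 1002, 0]) stool();
translate([1114, 287, 0]) stool();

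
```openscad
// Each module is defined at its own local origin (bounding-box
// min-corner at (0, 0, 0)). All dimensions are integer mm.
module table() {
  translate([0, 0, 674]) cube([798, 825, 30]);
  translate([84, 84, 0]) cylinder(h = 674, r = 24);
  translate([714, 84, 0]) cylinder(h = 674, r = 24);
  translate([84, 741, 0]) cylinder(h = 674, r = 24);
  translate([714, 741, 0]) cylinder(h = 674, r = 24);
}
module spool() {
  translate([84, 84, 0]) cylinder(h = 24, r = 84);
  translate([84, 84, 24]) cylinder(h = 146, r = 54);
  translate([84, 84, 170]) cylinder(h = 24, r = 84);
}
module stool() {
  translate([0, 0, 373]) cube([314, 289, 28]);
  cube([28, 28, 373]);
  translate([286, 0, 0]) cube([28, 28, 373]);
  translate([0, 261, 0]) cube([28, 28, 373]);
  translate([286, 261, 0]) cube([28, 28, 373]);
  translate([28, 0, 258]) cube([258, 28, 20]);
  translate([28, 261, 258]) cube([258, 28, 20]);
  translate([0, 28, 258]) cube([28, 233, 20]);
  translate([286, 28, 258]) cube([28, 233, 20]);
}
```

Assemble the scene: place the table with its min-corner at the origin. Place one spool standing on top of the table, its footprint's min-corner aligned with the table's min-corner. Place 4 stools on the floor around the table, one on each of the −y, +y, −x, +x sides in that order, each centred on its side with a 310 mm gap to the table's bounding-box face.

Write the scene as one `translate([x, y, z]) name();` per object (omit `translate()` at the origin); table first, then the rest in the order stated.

table();
translate([0, 0, 704]) spool();
translate([242, -599, 0]) stool();
translate([242, 1135, 0]) stool();
translate([-624, 268, 0]) stool();
translate([1108, 268, 0]) stool();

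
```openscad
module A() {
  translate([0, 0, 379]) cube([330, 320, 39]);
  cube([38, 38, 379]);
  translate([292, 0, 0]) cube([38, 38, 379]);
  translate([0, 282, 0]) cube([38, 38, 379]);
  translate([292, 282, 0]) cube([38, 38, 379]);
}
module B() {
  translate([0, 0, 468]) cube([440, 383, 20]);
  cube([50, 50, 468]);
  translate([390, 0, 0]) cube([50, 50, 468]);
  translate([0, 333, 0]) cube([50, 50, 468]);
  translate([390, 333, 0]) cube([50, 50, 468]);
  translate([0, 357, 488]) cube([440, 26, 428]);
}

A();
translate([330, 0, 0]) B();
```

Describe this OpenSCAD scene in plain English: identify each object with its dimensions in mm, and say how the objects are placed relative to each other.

A is a four-legged stool. The seat is 330×320 mm, 39 mm thick, top at z = 418 mm. It stands on four square legs, each 38×38 mm in cross-section, from z = 0 to the seat underside, each flush with a corner of the seat.

B is a chair. The seat is a 440×383×20 mm slab with its top at z = 488 mm, on four 50×50 mm corner legs (flush with the seat edges, standing on z = 0). A flat backrest 26 mm thick, 428 mm tall, spans the full seat width and rises from the seat top along its +y edge, rear face flush with the rear of the seat.

The chair is against the stool's +x side, with their −y faces flush.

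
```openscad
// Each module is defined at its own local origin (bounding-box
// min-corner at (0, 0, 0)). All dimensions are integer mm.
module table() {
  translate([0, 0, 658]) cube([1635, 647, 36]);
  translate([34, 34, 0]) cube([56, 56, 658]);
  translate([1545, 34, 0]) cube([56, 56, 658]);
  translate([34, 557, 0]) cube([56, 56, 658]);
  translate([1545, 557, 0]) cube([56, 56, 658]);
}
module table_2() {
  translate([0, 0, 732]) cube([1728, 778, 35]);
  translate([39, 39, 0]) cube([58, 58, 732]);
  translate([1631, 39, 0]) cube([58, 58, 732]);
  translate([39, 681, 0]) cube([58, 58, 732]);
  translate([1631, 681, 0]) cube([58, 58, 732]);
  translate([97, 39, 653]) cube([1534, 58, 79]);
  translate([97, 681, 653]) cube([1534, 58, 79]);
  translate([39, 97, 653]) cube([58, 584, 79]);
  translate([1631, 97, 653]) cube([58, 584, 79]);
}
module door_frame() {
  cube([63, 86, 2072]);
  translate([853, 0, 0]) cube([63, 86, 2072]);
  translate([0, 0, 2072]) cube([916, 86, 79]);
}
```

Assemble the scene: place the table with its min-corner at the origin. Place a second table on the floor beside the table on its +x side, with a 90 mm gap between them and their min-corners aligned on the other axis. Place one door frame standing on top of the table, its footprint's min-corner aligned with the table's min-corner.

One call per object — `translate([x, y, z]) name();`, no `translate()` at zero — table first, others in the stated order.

table();
translate([1725, 0, 0]) table_2();
translate([0, 0, 694]) door_frame();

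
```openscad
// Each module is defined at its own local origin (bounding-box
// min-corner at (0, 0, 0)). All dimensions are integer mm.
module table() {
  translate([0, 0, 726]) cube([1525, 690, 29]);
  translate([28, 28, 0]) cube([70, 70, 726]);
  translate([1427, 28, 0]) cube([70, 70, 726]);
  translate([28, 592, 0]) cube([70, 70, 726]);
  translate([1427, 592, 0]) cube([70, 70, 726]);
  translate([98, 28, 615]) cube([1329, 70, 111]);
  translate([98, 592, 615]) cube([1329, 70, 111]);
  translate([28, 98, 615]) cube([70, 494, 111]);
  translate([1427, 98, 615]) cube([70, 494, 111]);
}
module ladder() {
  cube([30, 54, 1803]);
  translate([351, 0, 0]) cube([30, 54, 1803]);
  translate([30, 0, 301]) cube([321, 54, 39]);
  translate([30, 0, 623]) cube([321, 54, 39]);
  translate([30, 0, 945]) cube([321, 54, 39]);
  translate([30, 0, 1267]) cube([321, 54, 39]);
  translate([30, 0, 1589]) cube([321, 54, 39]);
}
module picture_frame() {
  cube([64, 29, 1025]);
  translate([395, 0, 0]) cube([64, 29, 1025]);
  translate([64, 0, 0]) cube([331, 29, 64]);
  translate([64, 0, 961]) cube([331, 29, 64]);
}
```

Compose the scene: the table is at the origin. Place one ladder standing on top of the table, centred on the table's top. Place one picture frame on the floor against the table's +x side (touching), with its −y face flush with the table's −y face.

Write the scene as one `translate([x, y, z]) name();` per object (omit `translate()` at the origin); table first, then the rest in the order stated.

table();
translate([572, 318, 755]) ladder();
translate([1525, 0, 0]) picture_frame();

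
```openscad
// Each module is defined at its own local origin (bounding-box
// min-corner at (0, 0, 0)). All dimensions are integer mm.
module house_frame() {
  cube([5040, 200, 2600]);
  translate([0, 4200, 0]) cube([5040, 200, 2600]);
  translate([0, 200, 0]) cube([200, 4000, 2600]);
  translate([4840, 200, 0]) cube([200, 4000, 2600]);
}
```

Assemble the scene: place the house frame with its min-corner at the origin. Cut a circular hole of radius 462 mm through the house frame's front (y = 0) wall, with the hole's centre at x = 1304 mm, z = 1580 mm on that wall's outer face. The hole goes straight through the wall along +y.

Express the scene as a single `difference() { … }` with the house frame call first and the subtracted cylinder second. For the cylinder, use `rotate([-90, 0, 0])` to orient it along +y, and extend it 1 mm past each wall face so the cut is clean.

difference() {
  house_frame();
  translate([1304, -1, 1580]) rotate([-90, 0, 0]) cylinder(h = 202, r = 462);
}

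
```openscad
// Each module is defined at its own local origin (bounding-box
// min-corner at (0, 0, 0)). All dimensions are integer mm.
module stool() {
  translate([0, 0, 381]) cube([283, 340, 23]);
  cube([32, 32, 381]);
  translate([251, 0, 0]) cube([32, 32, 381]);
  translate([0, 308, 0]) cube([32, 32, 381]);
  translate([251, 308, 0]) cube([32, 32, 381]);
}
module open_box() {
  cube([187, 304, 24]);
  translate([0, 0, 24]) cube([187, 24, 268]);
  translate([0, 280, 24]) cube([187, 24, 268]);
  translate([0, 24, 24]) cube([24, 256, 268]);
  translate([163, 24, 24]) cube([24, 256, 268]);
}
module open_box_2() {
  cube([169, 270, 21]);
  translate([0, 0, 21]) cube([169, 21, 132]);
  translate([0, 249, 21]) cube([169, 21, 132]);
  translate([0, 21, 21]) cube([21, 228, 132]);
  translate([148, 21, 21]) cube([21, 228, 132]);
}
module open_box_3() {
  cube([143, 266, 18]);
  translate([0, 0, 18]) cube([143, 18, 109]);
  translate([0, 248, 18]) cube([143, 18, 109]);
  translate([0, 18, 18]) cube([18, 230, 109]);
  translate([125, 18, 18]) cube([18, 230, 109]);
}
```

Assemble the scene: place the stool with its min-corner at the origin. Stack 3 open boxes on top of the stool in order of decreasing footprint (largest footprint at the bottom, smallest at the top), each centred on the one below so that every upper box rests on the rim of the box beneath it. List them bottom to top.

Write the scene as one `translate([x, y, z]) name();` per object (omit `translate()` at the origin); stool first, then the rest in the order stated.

stool();
translate([48, 18, 404]) open_box();
translate([57, 35, 696]) open_box_2();
translate([70, 37, 849]) open_box_3();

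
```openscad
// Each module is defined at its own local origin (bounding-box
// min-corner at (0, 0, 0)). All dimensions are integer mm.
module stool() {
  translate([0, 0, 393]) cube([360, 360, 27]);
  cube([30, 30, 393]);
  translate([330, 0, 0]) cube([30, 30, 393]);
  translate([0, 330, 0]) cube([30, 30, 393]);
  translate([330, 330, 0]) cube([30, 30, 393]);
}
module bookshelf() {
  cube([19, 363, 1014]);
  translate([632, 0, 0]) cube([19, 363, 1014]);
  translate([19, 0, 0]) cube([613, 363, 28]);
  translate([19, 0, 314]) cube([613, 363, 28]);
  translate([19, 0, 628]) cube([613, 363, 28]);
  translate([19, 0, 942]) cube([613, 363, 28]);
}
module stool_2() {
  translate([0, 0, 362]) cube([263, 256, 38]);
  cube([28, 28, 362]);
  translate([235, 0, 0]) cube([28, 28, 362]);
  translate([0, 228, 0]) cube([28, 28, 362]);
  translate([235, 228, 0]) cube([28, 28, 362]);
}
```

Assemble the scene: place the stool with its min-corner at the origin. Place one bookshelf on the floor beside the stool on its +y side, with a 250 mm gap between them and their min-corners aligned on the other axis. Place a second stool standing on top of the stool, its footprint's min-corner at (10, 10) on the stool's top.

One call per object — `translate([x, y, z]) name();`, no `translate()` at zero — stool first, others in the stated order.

stool();
translate([0, 610, 0]) bookshelf();
translate([10, 10, 420]) stool_2();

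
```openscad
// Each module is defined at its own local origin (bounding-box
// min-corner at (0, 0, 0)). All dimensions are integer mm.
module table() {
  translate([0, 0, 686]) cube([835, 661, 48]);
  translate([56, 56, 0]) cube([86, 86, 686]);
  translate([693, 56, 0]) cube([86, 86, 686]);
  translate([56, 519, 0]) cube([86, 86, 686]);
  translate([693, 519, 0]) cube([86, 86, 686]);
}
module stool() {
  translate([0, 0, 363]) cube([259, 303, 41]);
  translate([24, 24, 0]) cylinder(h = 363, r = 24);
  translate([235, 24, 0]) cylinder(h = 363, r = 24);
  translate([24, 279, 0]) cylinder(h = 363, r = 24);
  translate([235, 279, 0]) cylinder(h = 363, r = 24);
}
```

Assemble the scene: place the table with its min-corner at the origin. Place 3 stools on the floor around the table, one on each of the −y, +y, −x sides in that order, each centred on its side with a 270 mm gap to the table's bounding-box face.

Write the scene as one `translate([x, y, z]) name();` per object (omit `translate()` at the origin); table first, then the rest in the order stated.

table();
translate([288, -573, 0]) stool();
translate([288, 931, 0]) stool();
translate([-529, 179, 0]) stool();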